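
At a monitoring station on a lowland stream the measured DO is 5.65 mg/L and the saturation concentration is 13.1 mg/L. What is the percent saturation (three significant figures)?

43.1 % saturation

% saturation = C/C_s × 100 = 5.65/13.1 × 100 = 43.1 %.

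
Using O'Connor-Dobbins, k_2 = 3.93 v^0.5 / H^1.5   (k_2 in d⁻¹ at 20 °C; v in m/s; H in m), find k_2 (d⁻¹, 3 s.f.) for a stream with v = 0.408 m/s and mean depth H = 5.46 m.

k_2 ≈ 0.197 d⁻¹

k_2 = 3.93 × 0.408^0.5 / 5.46^1.5 = 3.93 × 0.6387 / 12.76 = 0.1968 d⁻¹.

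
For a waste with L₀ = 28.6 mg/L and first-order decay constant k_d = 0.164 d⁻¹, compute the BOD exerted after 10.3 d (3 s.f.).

y_t = L₀(1 − e^(−k_d t)) = 28.6 × (1 − e^(−0.164×10.3))
= 28.6 × (1 − 0.1847) = 28.6 × 0.8153 = 23.32 mg/L.

y ≈ 23.3 mg/L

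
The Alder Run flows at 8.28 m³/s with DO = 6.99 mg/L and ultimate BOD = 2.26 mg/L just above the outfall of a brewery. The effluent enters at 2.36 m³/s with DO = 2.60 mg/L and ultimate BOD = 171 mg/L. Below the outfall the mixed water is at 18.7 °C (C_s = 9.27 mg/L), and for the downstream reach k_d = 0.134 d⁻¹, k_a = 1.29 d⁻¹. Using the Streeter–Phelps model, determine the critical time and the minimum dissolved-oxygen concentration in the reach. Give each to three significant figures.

Mixed DO = (8.28×6.99 + 2.36×2.60)/(8.28+2.36) = 64.01/10.64 = 6.016 mg/L.
Mixed L₀ = (8.28×2.26 + 2.36×171)/(10.64) = 422.3/10.64 = 39.69 mg/L.
Initial deficit D₀ = C_s − DO₀ = 9.27 − 6.016 = 3.254 mg/L.
t_c = (1/1.156) ln[(1.29/0.134)(1 − 3.254×1.156/(0.134×39.69))] = 0.8651 × ln(2.818) = 0.8963 d.
D_c = (0.134/1.29) × 39.69 × e^(−0.134×0.8963) = 0.1039 × 39.69 × 0.8868 = 3.656 mg/L.
Minimum DO = 9.27 − 3.656 = 5.614 mg/L.

t_c ≈ 0.896 d; minimum DO ≈ 5.61 mg/L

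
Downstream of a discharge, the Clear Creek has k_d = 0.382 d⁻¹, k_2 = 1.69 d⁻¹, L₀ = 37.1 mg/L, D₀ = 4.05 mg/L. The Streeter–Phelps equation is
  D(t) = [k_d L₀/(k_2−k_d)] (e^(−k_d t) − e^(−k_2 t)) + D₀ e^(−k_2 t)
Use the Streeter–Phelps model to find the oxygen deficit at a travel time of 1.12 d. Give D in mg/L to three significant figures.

k_d L₀/(k_2−k_d) = 0.382×37.1/(1.69−0.382) = 14.17/1.308 = 10.84 mg/L.
e^(−k_d t) = e^(−0.382×1.120) = 0.6519; e^(−k_2 t) = e^(−1.69×1.120) = 0.1506.
D = 10.84 × (0.6519 − 0.1506) + 4.05 × 0.1506 = 5.431 + 0.6101 = 6.041 mg/L.

D ≈ 6.04 mg/L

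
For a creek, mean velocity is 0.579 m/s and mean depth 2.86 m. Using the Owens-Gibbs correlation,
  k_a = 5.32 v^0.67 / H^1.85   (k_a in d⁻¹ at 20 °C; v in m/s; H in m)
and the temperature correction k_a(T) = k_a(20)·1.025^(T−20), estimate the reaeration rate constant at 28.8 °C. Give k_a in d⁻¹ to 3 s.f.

k_a(20) = 5.32 × 0.579^0.67 / 2.86^1.85 = 5.32 × 0.6934 / 6.987 = 0.5280 d⁻¹.
k_a(28.8) = 0.5280 × 1.025^(28.8−20) = 0.5280 × 1.243 = 0.6561 d⁻¹.

k_a ≈ 0.656 d⁻¹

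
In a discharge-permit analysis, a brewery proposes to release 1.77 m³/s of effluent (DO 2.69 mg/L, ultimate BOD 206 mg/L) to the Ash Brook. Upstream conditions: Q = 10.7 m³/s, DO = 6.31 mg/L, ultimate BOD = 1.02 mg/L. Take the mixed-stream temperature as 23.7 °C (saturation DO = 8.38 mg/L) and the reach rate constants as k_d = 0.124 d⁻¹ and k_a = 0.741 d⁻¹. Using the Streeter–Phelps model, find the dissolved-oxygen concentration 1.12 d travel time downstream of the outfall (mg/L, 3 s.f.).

Mixed DO = (10.7×6.31 + 1.77×2.69)/(10.7+1.77) = 72.28/12.47 = 5.796 mg/L.
Mixed L₀ = (10.7×1.02 + 1.77×206)/(12.47) = 375.5/12.47 = 30.11 mg/L.
Initial deficit D₀ = C_s − DO₀ = 8.38 − 5.796 = 2.584 mg/L.
D(1.12) = [0.124×30.11/(0.741−0.124)](e^(−0.124×1.12) − e^(−0.741×1.12)) + 2.584 e^(−0.741×1.12)
= 6.052 × (0.8703 − 0.4361) + 2.584 × 0.4361 = 3.755 mg/L.
DO = 8.38 − 3.755 = 4.625 mg/L.

DO ≈ 4.63 mg/L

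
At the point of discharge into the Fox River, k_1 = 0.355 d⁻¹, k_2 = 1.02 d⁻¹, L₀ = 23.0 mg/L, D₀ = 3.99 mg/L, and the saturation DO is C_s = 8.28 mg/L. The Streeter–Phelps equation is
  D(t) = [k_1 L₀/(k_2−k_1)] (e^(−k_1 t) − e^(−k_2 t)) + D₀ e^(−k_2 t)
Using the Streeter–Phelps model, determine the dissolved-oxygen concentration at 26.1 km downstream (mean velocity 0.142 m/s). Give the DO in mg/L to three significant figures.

Travel time t = x/v = 26.1 km / (0.142 m/s) = 26100 m / 0.142 m/s = 183800 s = 2.127 d.
k_1 L₀/(k_2−k_1) = 0.355×23.0/(1.02−0.355) = 8.165/0.6650 = 12.28 mg/L.
e^(−k_1 t) = e^(−0.355×2.127) = 0.4699; e^(−k_2 t) = e^(−1.02×2.127) = 0.1142.
D = 12.28 × (0.4699 − 0.1142) + 3.99 × 0.1142 = 4.368 + 0.4556 = 4.823 mg/L.
DO = C_s − D = 8.28 − 4.823 = 3.457 mg/L.

DO ≈ 3.46 mg/L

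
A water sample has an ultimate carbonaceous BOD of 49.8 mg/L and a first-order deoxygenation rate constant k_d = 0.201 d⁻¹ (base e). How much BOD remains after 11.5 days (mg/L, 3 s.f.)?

L ≈ 4.94 mg/L

L_t = L₀ e^(−k_d t) = 49.8 × e^(−0.201×11.5) = 49.8 × 0.09911 = 4.936 mg/L.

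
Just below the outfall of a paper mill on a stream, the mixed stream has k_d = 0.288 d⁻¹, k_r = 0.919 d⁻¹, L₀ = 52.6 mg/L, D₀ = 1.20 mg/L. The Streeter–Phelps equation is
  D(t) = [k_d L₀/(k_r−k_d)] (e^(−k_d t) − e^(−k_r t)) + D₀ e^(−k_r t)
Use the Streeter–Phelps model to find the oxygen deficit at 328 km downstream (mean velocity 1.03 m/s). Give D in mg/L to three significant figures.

Travel time t = x/v = 328 km / (1.03 m/s) = 328000 m / 1.03 m/s = 318400 s = 3.686 d.
k_d L₀/(k_r−k_d) = 0.288×52.6/(0.919−0.288) = 15.15/0.6310 = 24.01 mg/L.
e^(−k_d t) = e^(−0.288×3.686) = 0.3459; e^(−k_r t) = e^(−0.919×3.686) = 0.03380.
D = 24.01 × (0.3459 − 0.03380) + 1.20 × 0.03380 = 7.494 + 0.04056 = 7.534 mg/L.

D ≈ 7.53 mg/L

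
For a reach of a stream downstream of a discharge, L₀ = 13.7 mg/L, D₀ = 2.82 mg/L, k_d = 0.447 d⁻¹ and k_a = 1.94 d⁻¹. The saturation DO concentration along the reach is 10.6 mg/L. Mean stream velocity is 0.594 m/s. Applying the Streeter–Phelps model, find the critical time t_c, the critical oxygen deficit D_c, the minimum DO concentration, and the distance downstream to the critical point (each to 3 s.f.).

t_c = [1/(k_a−k_d)] ln[(k_a/k_d)(1 − D₀(k_a−k_d)/(k_d L₀))]
= [1/(1.94−0.447)] ln[(1.94/0.447)(1 − 2.82×1.493/(0.447×13.7))]
= (1/1.493) ln[4.340 × 0.3125] = 0.6698 × ln(1.356) = 0.6698 × 0.3047 = 0.2041 d.
D_c = (k_d/k_a) L₀ e^(−k_d t_c) = (0.447/1.94) × 13.7 × e^(−0.447×0.2041) = 0.2304 × 13.7 × 0.9128 = 2.881 mg/L.
Minimum DO = C_s − D_c = 10.6 − 2.881 = 7.719 mg/L.
x_c = v t_c = 0.594 m/s × 0.2041 d × 86400 s/d = 10470 m ≈ 10.5 km.

t_c ≈ 0.204 d; D_c ≈ 2.88 mg/L; min DO ≈ 7.72 mg/L; x_c ≈ 10.5 km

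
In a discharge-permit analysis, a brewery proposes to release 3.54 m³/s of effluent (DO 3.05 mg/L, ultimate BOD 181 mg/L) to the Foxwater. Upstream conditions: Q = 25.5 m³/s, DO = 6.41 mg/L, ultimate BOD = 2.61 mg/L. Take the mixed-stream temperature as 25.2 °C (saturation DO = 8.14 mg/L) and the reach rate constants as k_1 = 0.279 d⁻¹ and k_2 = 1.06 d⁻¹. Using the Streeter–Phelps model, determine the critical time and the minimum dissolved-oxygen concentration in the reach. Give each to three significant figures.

t_c ≈ 1.35 d; minimum DO ≈ 3.74 mg/L

Mixed DO = (25.5×6.41 + 3.54×3.05)/(25.5+3.54) = 174.3/29.04 = 6.000 mg/L.
Mixed L₀ = (25.5×2.61 + 3.54×181)/(29.04) = 707.3/29.04 = 24.36 mg/L.
Initial deficit D₀ = C_s − DO₀ = 8.14 − 6.000 = 2.140 mg/L.
t_c = (1/0.7810) ln[(1.06/0.279)(1 − 2.140×0.7810/(0.279×24.36))] = 1.280 × ln(2.865) = 1.348 d.
D_c = (0.279/1.06) × 24.36 × e^(−0.279×1.348) = 0.2632 × 24.36 × 0.6866 = 4.402 mg/L.
Minimum DO = 8.14 − 4.402 = 3.738 mg/L.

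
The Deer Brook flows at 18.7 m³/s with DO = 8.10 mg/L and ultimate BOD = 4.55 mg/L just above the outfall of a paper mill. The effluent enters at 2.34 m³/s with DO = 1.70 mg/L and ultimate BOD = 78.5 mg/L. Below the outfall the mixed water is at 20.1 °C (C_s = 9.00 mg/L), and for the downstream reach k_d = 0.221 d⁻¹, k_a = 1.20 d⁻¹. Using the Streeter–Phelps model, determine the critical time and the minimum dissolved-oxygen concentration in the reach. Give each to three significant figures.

t_c ≈ 0.892 d; minimum DO ≈ 7.07 mg/L

Mixed DO = (18.7×8.10 + 2.34×1.70)/(18.7+2.34) = 155.4/21.04 = 7.388 mg/L.
Mixed L₀ = (18.7×4.55 + 2.34×78.5)/(21.04) = 268.8/21.04 = 12.77 mg/L.
Initial deficit D₀ = C_s − DO₀ = 9.00 − 7.388 = 1.612 mg/L.
t_c = (1/0.9790) ln[(1.20/0.221)(1 − 1.612×0.9790/(0.221×12.77))] = 1.021 × ln(2.395) = 0.8921 d.
D_c = (0.221/1.20) × 12.77 × e^(−0.221×0.8921) = 0.1842 × 12.77 × 0.8211 = 1.932 mg/L.
Minimum DO = 9.00 − 1.932 = 7.068 mg/L.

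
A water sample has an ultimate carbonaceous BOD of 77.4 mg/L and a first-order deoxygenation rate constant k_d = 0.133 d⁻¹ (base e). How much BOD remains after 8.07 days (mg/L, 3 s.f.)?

L_t = L₀ e^(−k_d t) = 77.4 × e^(−0.133×8.07) = 77.4 × 0.3419 = 26.46 mg/L.

L ≈ 26.5 mg/L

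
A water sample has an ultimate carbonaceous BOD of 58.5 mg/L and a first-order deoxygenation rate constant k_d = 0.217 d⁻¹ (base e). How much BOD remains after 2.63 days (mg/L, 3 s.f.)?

L ≈ 33.1 mg/L

L_t = L₀ e^(−k_d t) = 58.5 × e^(−0.217×2.63) = 58.5 × 0.5651 = 33.06 mg/L.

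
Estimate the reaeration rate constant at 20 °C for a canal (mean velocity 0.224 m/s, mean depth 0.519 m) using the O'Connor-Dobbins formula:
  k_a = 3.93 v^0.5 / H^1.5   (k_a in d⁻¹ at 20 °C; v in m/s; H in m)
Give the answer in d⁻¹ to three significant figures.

k_a ≈ 4.97 d⁻¹

k_a = 3.93 × 0.224^0.5 / 0.519^1.5 = 3.93 × 0.4733 / 0.3739 = 4.975 d⁻¹.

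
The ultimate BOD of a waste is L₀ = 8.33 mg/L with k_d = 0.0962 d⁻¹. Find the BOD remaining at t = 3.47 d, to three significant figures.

L_t = L₀ e^(−k_d t) = 8.33 × e^(−0.0962×3.47) = 8.33 × 0.7162 = 5.966 mg/L.

L ≈ 5.97 mg/L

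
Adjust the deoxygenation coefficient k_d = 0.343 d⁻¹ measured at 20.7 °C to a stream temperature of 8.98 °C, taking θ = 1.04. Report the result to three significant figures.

k_d ≈ 0.217 d⁻¹

k_d(T₂) = k_d(T₁) · θ^(T₂−T₁) = 0.343 × 1.04^(8.98−20.7)
= 0.343 × 1.04^-11.7 = 0.343 × 0.6315 = 0.2166 d⁻¹.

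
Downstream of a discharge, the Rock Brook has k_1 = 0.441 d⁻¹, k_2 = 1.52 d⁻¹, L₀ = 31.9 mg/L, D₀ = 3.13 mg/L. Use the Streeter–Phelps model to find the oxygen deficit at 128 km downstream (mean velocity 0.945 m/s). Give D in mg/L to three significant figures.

D ≈ 5.62 mg/L

Travel time t = x/v = 128 km / (0.945 m/s) = 128000 m / 0.945 m/s = 135400 s = 1.568 d.
k_1 L₀/(k_2−k_1) = 0.441×31.9/(1.52−0.441) = 14.07/1.079 = 13.04 mg/L.
e^(−k_1 t) = e^(−0.441×1.568) = 0.5009; e^(−k_2 t) = e^(−1.52×1.568) = 0.09228.
D = 13.04 × (0.5009 − 0.09228) + 3.13 × 0.09228 = 5.327 + 0.2888 = 5.616 mg/L.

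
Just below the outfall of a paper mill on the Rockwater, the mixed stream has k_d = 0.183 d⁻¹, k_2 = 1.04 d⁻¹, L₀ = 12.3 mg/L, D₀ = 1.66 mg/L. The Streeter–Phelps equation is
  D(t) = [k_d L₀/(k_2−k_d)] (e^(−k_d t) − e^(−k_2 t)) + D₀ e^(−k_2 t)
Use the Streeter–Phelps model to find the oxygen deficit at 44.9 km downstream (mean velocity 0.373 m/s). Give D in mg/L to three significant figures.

D ≈ 1.81 mg/L

Travel time t = x/v = 44.9 km / (0.373 m/s) = 44900 m / 0.373 m/s = 120400 s = 1.393 d.
k_d L₀/(k_2−k_d) = 0.183×12.3/(1.04−0.183) = 2.251/0.8570 = 2.626 mg/L.
e^(−k_d t) = e^(−0.183×1.393) = 0.7749; e^(−k_2 t) = e^(−1.04×1.393) = 0.2348.
D = 2.626 × (0.7749 − 0.2348) + 1.66 × 0.2348 = 1.419 + 0.3898 = 1.808 mg/L.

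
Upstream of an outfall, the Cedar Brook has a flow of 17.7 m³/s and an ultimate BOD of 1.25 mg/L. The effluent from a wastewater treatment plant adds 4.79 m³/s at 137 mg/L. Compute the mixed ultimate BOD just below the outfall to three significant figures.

30.2 mg/L

Flow-weighted mixing: C = (Q_r C_r + Q_w C_w)/(Q_r + Q_w)
= (17.7×1.25 + 4.79×137)/(17.7 + 4.79) = 678.4/22.49 = 30.16 mg/L.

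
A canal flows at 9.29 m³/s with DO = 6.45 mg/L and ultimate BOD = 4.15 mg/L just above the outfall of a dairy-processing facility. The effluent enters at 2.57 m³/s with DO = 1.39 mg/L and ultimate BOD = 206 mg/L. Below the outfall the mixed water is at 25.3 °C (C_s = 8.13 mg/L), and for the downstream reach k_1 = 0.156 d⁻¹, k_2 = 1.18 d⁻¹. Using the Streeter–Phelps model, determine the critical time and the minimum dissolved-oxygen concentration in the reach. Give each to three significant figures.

Mixed DO = (9.29×6.45 + 2.57×1.39)/(9.29+2.57) = 63.49/11.86 = 5.354 mg/L.
Mixed L₀ = (9.29×4.15 + 2.57×206)/(11.86) = 568.0/11.86 = 47.89 mg/L.
Initial deficit D₀ = C_s − DO₀ = 8.13 − 5.354 = 2.776 mg/L.
t_c = (1/1.024) ln[(1.18/0.156)(1 − 2.776×1.024/(0.156×47.89))] = 0.9766 × ln(4.685) = 1.508 d.
D_c = (0.156/1.18) × 47.89 × e^(−0.156×1.508) = 0.1322 × 47.89 × 0.7903 = 5.004 mg/L.
Minimum DO = 8.13 − 5.004 = 3.126 mg/L.

t_c ≈ 1.51 d; minimum DO ≈ 3.13 mg/L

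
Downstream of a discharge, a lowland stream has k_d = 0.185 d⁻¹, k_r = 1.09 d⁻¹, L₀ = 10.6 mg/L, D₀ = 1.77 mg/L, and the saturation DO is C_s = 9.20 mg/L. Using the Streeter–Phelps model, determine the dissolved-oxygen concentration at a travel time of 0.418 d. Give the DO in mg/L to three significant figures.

DO ≈ 7.45 mg/L

k_d L₀/(k_r−k_d) = 0.185×10.6/(1.09−0.185) = 1.961/0.9050 = 2.167 mg/L.
e^(−k_d t) = e^(−0.185×0.4180) = 0.9256; e^(−k_r t) = e^(−1.09×0.4180) = 0.6341.
D = 2.167 × (0.9256 − 0.6341) + 1.77 × 0.6341 = 0.6317 + 1.122 = 1.754 mg/L.
DO = C_s − D = 9.20 − 1.754 = 7.446 mg/L.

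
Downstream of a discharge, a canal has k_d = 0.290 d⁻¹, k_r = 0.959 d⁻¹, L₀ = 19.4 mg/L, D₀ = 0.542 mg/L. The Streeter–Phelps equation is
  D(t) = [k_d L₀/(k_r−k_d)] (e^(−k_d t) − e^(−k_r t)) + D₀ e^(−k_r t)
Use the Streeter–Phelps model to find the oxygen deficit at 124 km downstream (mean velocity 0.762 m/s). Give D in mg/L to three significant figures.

Travel time t = x/v = 124 km / (0.762 m/s) = 124000 m / 0.762 m/s = 162700 s = 1.883 d.
k_d L₀/(k_r−k_d) = 0.290×19.4/(0.959−0.290) = 5.626/0.6690 = 8.410 mg/L.
e^(−k_d t) = e^(−0.290×1.883) = 0.5791; e^(−k_r t) = e^(−0.959×1.883) = 0.1643.
D = 8.410 × (0.5791 − 0.1643) + 0.542 × 0.1643 = 3.489 + 0.08904 = 3.578 mg/L.

D ≈ 3.58 mg/L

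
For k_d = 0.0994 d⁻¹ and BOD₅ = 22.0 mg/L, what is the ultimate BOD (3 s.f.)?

BOD₅ = L₀(1 − e^(−5k_d)) ⇒ L₀ = BOD₅ / (1 − e^(−5×0.0994))
= 22.0 / (1 − 0.6084) = 22.0 / 0.3916 = 56.17 mg/L.

L₀ ≈ 56.2 mg/L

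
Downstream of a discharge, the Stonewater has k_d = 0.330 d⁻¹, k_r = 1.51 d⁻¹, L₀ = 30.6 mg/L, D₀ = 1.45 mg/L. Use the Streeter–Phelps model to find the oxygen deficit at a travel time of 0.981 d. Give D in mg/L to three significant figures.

k_d L₀/(k_r−k_d) = 0.330×30.6/(1.51−0.330) = 10.10/1.180 = 8.558 mg/L.
e^(−k_d t) = e^(−0.330×0.9810) = 0.7234; e^(−k_r t) = e^(−1.51×0.9810) = 0.2273.
D = 8.558 × (0.7234 − 0.2273) + 1.45 × 0.2273 = 4.245 + 0.3296 = 4.575 mg/L.

D ≈ 4.58 mg/L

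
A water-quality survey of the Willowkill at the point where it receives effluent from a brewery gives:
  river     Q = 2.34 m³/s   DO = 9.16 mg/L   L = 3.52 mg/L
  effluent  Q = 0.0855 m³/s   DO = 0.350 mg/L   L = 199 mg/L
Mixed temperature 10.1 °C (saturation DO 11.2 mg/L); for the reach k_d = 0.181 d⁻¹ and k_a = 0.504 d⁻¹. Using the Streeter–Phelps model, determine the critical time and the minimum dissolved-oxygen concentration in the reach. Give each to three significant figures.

Mixed DO = (2.34×9.16 + 0.0855×0.350)/(2.34+0.0855) = 21.46/2.425 = 8.849 mg/L.
Mixed L₀ = (2.34×3.52 + 0.0855×199)/(2.425) = 25.25/2.425 = 10.41 mg/L.
Initial deficit D₀ = C_s − DO₀ = 11.2 − 8.849 = 2.351 mg/L.
t_c = (1/0.3230) ln[(0.504/0.181)(1 − 2.351×0.3230/(0.181×10.41))] = 3.096 × ln(1.663) = 1.574 d.
D_c = (0.181/0.504) × 10.41 × e^(−0.181×1.574) = 0.3591 × 10.41 × 0.7521 = 2.812 mg/L.
Minimum DO = 11.2 − 2.812 = 8.388 mg/L.

t_c ≈ 1.57 d; minimum DO ≈ 8.39 mg/L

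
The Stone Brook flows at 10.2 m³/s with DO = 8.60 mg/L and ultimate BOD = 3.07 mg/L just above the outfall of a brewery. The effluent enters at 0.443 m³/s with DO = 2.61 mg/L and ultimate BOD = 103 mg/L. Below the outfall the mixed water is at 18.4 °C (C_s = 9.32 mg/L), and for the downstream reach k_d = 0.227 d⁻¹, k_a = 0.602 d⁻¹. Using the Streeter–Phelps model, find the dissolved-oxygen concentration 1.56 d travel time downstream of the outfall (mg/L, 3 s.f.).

Mixed DO = (10.2×8.60 + 0.443×2.61)/(10.2+0.443) = 88.88/10.64 = 8.351 mg/L.
Mixed L₀ = (10.2×3.07 + 0.443×103)/(10.64) = 76.94/10.64 = 7.229 mg/L.
Initial deficit D₀ = C_s − DO₀ = 9.32 − 8.351 = 0.9693 mg/L.
D(1.56) = [0.227×7.229/(0.602−0.227)](e^(−0.227×1.56) − e^(−0.602×1.56)) + 0.9693 e^(−0.602×1.56)
= 4.376 × (0.7018 − 0.3910) + 0.9693 × 0.3910 = 1.739 mg/L.
DO = 9.32 − 1.739 = 7.581 mg/L.

DO ≈ 7.58 mg/L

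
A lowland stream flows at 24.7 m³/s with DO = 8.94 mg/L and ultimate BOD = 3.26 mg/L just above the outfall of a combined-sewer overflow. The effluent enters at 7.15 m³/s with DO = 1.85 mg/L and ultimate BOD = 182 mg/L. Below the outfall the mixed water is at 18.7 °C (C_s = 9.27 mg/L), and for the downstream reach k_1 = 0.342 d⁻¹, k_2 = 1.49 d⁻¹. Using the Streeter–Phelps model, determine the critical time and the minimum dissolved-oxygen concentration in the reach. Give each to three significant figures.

Mixed DO = (24.7×8.94 + 7.15×1.85)/(24.7+7.15) = 234.0/31.85 = 7.348 mg/L.
Mixed L₀ = (24.7×3.26 + 7.15×182)/(31.85) = 1382/31.85 = 43.39 mg/L.
Initial deficit D₀ = C_s − DO₀ = 9.27 − 7.348 = 1.922 mg/L.
t_c = (1/1.148) ln[(1.49/0.342)(1 − 1.922×1.148/(0.342×43.39))] = 0.8711 × ln(3.709) = 1.142 d.
D_c = (0.342/1.49) × 43.39 × e^(−0.342×1.142) = 0.2295 × 43.39 × 0.6767 = 6.739 mg/L.
Minimum DO = 9.27 − 6.739 = 2.531 mg/L.

t_c ≈ 1.14 d; minimum DO ≈ 2.53 mg/L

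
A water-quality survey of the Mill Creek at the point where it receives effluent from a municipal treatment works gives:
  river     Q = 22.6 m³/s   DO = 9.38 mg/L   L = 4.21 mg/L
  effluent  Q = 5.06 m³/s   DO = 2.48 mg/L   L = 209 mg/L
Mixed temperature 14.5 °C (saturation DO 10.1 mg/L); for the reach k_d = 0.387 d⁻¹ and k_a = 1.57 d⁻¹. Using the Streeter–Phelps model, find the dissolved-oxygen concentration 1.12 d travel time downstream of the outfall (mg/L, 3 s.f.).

Mixed DO = (22.6×9.38 + 5.06×2.48)/(22.6+5.06) = 224.5/27.66 = 8.118 mg/L.
Mixed L₀ = (22.6×4.21 + 5.06×209)/(27.66) = 1153/27.66 = 41.67 mg/L.
Initial deficit D₀ = C_s − DO₀ = 10.1 − 8.118 = 1.982 mg/L.
D(1.12) = [0.387×41.67/(1.57−0.387)](e^(−0.387×1.12) − e^(−1.57×1.12)) + 1.982 e^(−1.57×1.12)
= 13.63 × (0.6483 − 0.1723) + 1.982 × 0.1723 = 6.830 mg/L.
DO = 10.1 − 6.830 = 3.270 mg/L.

DO ≈ 3.27 mg/L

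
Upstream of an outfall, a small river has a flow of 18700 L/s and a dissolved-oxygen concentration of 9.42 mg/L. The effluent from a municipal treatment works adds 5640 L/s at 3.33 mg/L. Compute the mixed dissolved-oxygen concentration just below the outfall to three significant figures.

Flow-weighted mixing: C = (Q_r C_r + Q_w C_w)/(Q_r + Q_w)
= (18700×9.42 + 5640×3.33)/(18700 + 5640) = 194900/24340 = 8.009 mg/L.

8.01 mg/L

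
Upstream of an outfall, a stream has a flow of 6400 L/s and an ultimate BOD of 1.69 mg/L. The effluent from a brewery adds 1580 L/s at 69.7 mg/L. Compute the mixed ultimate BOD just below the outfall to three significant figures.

Flow-weighted mixing: C = (Q_r C_r + Q_w C_w)/(Q_r + Q_w)
= (6400×1.69 + 1580×69.7)/(6400 + 1580) = 120900/7980 = 15.16 mg/L.

15.2 mg/L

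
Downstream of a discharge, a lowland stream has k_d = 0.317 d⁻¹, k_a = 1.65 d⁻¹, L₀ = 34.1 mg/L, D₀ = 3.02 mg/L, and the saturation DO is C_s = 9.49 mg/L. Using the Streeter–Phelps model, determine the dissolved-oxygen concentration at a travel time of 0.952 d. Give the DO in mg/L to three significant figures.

k_d L₀/(k_a−k_d) = 0.317×34.1/(1.65−0.317) = 10.81/1.333 = 8.109 mg/L.
e^(−k_d t) = e^(−0.317×0.9520) = 0.7395; e^(−k_a t) = e^(−1.65×0.9520) = 0.2079.
D = 8.109 × (0.7395 − 0.2079) + 3.02 × 0.2079 = 4.311 + 0.6278 = 4.939 mg/L.
DO = C_s − D = 9.49 − 4.939 = 4.551 mg/L.

DO ≈ 4.55 mg/L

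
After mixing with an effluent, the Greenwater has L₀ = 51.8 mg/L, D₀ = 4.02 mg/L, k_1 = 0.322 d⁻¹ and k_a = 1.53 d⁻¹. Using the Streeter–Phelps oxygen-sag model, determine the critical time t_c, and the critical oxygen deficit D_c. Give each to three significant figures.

t_c ≈ 1.01 d; D_c ≈ 7.89 mg/L

With k_a/k_1 = 4.752 and 1 − D₀(k_a−k_1)/(k_1 L₀) = 0.7089,
t_c = ln(4.752 × 0.7089) / (1.53 − 0.322) = ln(3.368) / 1.208 = 1.214/1.208 = 1.005 d.
L(t_c) = L₀ e^(−k_1 t_c) = 51.8 × 0.7235 = 37.48 mg/L, and at the critical point k_a D_c = k_1 L, so D_c = (0.322/1.53) × 37.48 = 7.887 mg/L.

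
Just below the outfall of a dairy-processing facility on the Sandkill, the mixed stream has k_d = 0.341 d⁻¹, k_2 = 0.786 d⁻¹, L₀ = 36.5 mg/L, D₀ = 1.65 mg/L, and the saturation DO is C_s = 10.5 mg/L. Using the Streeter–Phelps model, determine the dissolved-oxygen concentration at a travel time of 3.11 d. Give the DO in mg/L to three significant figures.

k_d L₀/(k_2−k_d) = 0.341×36.5/(0.786−0.341) = 12.45/0.4450 = 27.97 mg/L.
e^(−k_d t) = e^(−0.341×3.110) = 0.3463; e^(−k_2 t) = e^(−0.786×3.110) = 0.08677.
D = 27.97 × (0.3463 − 0.08677) + 1.65 × 0.08677 = 7.258 + 0.1432 = 7.401 mg/L.
DO = C_s − D = 10.5 − 7.401 = 3.099 mg/L.

DO ≈ 3.10 mg/L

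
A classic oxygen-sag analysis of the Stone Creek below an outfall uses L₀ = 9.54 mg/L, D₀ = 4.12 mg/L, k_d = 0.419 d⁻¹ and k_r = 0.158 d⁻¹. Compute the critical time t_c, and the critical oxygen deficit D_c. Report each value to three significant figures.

At the critical point dD/dt = 0, so k_d L₀ e^(−k_d t) = k_r D. Substituting D(t) from the Streeter–Phelps equation and solving for t gives
t_c = ln[(k_r/k_d)(1 − D₀(k_r−k_d)/(k_d L₀))] / (k_r−k_d).
Here k_r−k_d = -0.2610 d⁻¹ and 1 − D₀(k_r−k_d)/(k_d L₀) = 1 − 4.12×-0.2610/(0.419×9.54) = 1.269, so
t_c = ln(0.3771 × 1.269) / -0.2610 = -0.7370 / -0.2610 = 2.824 d.
L(t_c) = L₀ e^(−k_d t_c) = 9.54 × 0.3063 = 2.922 mg/L, and at the critical point k_r D_c = k_d L, so D_c = (0.419/0.158) × 2.922 = 7.749 mg/L.

t_c ≈ 2.82 d; D_c ≈ 7.75 mg/L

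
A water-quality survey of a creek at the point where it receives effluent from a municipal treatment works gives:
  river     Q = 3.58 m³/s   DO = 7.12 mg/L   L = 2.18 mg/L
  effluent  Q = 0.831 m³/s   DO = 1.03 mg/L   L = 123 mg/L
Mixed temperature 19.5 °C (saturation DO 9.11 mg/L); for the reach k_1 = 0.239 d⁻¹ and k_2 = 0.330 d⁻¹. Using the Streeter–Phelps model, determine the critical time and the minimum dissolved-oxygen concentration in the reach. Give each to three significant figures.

t_c ≈ 3.01 d; minimum DO ≈ 0.304 mg/L

Mixed DO = (3.58×7.12 + 0.831×1.03)/(3.58+0.831) = 26.35/4.411 = 5.973 mg/L.
Mixed L₀ = (3.58×2.18 + 0.831×123)/(4.411) = 110.0/4.411 = 24.94 mg/L.
Initial deficit D₀ = C_s − DO₀ = 9.11 − 5.973 = 3.137 mg/L.
t_c = (1/0.09100) ln[(0.330/0.239)(1 − 3.137×0.09100/(0.239×24.94))] = 10.99 × ln(1.315) = 3.006 d.
D_c = (0.239/0.330) × 24.94 × e^(−0.239×3.006) = 0.7242 × 24.94 × 0.4875 = 8.806 mg/L.
Minimum DO = 9.11 − 8.806 = 0.3038 mg/L.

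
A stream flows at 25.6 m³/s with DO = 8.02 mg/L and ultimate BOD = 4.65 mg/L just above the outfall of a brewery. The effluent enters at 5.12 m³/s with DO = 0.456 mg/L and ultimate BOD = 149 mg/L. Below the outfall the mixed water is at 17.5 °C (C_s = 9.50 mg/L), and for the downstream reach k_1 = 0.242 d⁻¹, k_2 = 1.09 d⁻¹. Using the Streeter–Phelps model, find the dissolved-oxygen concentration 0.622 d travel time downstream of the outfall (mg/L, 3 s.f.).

Mixed DO = (25.6×8.02 + 5.12×0.456)/(25.6+5.12) = 207.6/30.72 = 6.759 mg/L.
Mixed L₀ = (25.6×4.65 + 5.12×149)/(30.72) = 881.9/30.72 = 28.71 mg/L.
Initial deficit D₀ = C_s − DO₀ = 9.50 − 6.759 = 2.741 mg/L.
D(0.622) = [0.242×28.71/(1.09−0.242)](e^(−0.242×0.622) − e^(−1.09×0.622)) + 2.741 e^(−1.09×0.622)
= 8.193 × (0.8603 − 0.5076) + 2.741 × 0.5076 = 4.280 mg/L.
DO = 9.50 − 4.280 = 5.220 mg/L.

DO ≈ 5.22 mg/L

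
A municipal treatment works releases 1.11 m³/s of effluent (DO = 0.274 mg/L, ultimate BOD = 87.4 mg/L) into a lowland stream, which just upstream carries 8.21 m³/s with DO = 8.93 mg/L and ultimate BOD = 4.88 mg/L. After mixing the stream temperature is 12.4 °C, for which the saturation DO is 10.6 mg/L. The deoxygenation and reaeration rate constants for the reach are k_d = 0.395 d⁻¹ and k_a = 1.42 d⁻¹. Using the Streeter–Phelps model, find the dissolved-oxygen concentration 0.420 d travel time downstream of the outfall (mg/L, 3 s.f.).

DO ≈ 7.43 mg/L

Mixed DO = (8.21×8.93 + 1.11×0.274)/(8.21+1.11) = 73.62/9.320 = 7.899 mg/L.
Mixed L₀ = (8.21×4.88 + 1.11×87.4)/(9.320) = 137.1/9.320 = 14.71 mg/L.
Initial deficit D₀ = C_s − DO₀ = 10.6 − 7.899 = 2.701 mg/L.
D(0.420) = [0.395×14.71/(1.42−0.395)](e^(−0.395×0.420) − e^(−1.42×0.420)) + 2.701 e^(−1.42×0.420)
= 5.668 × (0.8471 − 0.5508) + 2.701 × 0.5508 = 3.167 mg/L.
DO = 10.6 − 3.167 = 7.433 mg/L.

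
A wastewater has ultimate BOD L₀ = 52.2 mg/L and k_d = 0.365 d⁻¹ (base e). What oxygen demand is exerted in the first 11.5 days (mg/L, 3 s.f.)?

y ≈ 51.4 mg/L

y_t = L₀(1 − e^(−k_d t)) = 52.2 × (1 − e^(−0.365×11.5))
= 52.2 × (1 − 0.01503) = 52.2 × 0.9850 = 51.42 mg/L.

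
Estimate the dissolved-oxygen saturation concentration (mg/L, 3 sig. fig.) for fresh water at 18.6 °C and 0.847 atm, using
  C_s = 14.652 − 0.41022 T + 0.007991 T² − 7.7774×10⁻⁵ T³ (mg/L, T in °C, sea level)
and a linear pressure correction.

C_s ≈ 7.87 mg/L

At sea level: C_s = 14.652 − 0.41022×18.6 + 0.007991×18.6² − 7.7774×10⁻⁵×18.6³ = 9.286 mg/L.
Pressure correction: C_s' = 9.286 × 0.847 = 7.865 mg/L.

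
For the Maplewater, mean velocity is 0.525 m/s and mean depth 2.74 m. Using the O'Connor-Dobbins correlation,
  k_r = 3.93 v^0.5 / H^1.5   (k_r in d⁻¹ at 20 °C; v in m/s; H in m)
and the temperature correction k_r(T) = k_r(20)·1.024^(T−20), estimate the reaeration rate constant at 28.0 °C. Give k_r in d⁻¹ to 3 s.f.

k_r(20) = 3.93 × 0.525^0.5 / 2.74^1.5 = 3.93 × 0.7246 / 4.536 = 0.6278 d⁻¹.
k_r(28.0) = 0.6278 × 1.024^(28.0−20) = 0.6278 × 1.209 = 0.7590 d⁻¹.

k_r ≈ 0.759 d⁻¹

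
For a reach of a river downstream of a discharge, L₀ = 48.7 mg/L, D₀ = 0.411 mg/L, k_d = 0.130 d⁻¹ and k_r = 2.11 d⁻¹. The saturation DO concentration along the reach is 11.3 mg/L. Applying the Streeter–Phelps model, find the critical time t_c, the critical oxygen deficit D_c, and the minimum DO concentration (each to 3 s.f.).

t_c ≈ 1.34 d; D_c ≈ 2.52 mg/L; min DO ≈ 8.78 mg/L

At the critical point dD/dt = 0, so k_d L₀ e^(−k_d t) = k_r D. Substituting D(t) from the Streeter–Phelps equation and solving for t gives
t_c = ln[(k_r/k_d)(1 − D₀(k_r−k_d)/(k_d L₀))] / (k_r−k_d).
Here k_r−k_d = 1.980 d⁻¹ and 1 − D₀(k_r−k_d)/(k_d L₀) = 1 − 0.411×1.980/(0.130×48.7) = 0.8715, so
t_c = ln(16.23 × 0.8715) / 1.980 = 2.649 / 1.980 = 1.338 d.
L(t_c) = L₀ e^(−k_d t_c) = 48.7 × 0.8403 = 40.92 mg/L, and at the critical point k_r D_c = k_d L, so D_c = (0.130/2.11) × 40.92 = 2.521 mg/L.
Minimum DO = C_s − D_c = 11.3 − 2.521 = 8.779 mg/L.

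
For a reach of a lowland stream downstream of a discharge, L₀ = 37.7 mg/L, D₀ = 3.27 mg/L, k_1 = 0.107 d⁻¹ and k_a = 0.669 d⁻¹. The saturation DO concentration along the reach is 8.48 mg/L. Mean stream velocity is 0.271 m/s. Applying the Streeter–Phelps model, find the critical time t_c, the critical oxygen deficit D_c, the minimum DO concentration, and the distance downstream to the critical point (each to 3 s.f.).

t_c ≈ 2.18 d; D_c ≈ 4.78 mg/L; min DO ≈ 3.70 mg/L; x_c ≈ 51.0 km

With k_a/k_1 = 6.252 and 1 − D₀(k_a−k_1)/(k_1 L₀) = 0.5444,
t_c = ln(6.252 × 0.5444) / (0.669 − 0.107) = ln(3.404) / 0.5620 = 1.225/0.5620 = 2.180 d.
D_c = (k_1/k_a) L₀ e^(−k_1 t_c) = (0.107/0.669) × 37.7 × e^(−0.107×2.180) = 0.1599 × 37.7 × 0.7920 = 4.775 mg/L.
Minimum DO = C_s − D_c = 8.48 − 4.775 = 3.705 mg/L.
x_c = v t_c = 0.271 m/s × 2.180 d × 86400 s/d = 51030 m ≈ 51.0 km.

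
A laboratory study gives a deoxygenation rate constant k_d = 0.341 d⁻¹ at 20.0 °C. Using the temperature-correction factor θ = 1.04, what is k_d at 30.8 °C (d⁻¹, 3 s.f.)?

k_d ≈ 0.521 d⁻¹

k_d(T₂) = k_d(T₁) · θ^(T₂−T₁) = 0.341 × 1.04^(30.8−20.0)
= 0.341 × 1.04^10.8 = 0.341 × 1.527 = 0.5209 d⁻¹.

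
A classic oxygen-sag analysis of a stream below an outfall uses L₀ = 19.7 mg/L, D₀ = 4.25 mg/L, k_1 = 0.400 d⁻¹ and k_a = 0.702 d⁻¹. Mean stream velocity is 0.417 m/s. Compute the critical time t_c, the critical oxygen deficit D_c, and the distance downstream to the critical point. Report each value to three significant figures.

t_c ≈ 1.27 d; D_c ≈ 6.74 mg/L; x_c ≈ 45.9 km

At the critical point dD/dt = 0, so k_1 L₀ e^(−k_1 t) = k_a D. Substituting D(t) from the Streeter–Phelps equation and solving for t gives
t_c = ln[(k_a/k_1)(1 − D₀(k_a−k_1)/(k_1 L₀))] / (k_a−k_1).
Here k_a−k_1 = 0.3020 d⁻¹ and 1 − D₀(k_a−k_1)/(k_1 L₀) = 1 − 4.25×0.3020/(0.400×19.7) = 0.8371, so
t_c = ln(1.755 × 0.8371) / 0.3020 = 0.3847 / 0.3020 = 1.274 d.
L(t_c) = L₀ e^(−k_1 t_c) = 19.7 × 0.6008 = 11.84 mg/L, and at the critical point k_a D_c = k_1 L, so D_c = (0.400/0.702) × 11.84 = 6.744 mg/L.
x_c = v t_c = 0.417 m/s × 1.274 d × 86400 s/d = 45890 m ≈ 45.9 km.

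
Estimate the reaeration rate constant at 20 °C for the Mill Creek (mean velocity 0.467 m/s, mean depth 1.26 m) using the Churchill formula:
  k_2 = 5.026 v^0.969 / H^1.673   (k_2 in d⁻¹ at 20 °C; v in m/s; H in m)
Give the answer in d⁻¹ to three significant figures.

k_2 = 5.026 × 0.467^0.969 / 1.26^1.673 = 5.026 × 0.4782 / 1.472 = 1.633 d⁻¹.

k_2 ≈ 1.63 d⁻¹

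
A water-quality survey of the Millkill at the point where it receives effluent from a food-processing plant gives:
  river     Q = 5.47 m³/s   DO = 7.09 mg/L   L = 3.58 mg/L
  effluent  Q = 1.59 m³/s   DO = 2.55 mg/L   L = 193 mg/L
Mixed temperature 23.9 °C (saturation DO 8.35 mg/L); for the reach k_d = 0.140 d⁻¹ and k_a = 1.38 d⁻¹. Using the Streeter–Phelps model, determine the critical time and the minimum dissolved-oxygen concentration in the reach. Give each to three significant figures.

t_c ≈ 1.38 d; minimum DO ≈ 4.48 mg/L

Mixed DO = (5.47×7.09 + 1.59×2.55)/(5.47+1.59) = 42.84/7.060 = 6.068 mg/L.
Mixed L₀ = (5.47×3.58 + 1.59×193)/(7.060) = 326.5/7.060 = 46.24 mg/L.
Initial deficit D₀ = C_s − DO₀ = 8.35 − 6.068 = 2.282 mg/L.
t_c = (1/1.240) ln[(1.38/0.140)(1 − 2.282×1.240/(0.140×46.24))] = 0.8065 × ln(5.548) = 1.382 d.
D_c = (0.140/1.38) × 46.24 × e^(−0.140×1.382) = 0.1014 × 46.24 × 0.8241 = 3.866 mg/L.
Minimum DO = 8.35 − 3.866 = 4.484 mg/L.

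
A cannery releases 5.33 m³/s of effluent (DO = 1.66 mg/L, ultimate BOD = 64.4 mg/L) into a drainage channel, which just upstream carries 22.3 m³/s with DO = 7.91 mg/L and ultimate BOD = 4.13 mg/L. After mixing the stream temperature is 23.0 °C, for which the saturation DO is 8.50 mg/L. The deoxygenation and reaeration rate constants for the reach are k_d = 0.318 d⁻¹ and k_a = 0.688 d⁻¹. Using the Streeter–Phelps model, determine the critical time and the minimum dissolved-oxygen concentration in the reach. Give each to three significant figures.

Mixed DO = (22.3×7.91 + 5.33×1.66)/(22.3+5.33) = 185.2/27.63 = 6.704 mg/L.
Mixed L₀ = (22.3×4.13 + 5.33×64.4)/(27.63) = 435.4/27.63 = 15.76 mg/L.
Initial deficit D₀ = C_s − DO₀ = 8.50 − 6.704 = 1.796 mg/L.
t_c = (1/0.3700) ln[(0.688/0.318)(1 − 1.796×0.3700/(0.318×15.76))] = 2.703 × ln(1.877) = 1.701 d.
D_c = (0.318/0.688) × 15.76 × e^(−0.318×1.701) = 0.4622 × 15.76 × 0.5822 = 4.240 mg/L.
Minimum DO = 8.50 − 4.240 = 4.260 mg/L.

t_c ≈ 1.70 d; minimum DO ≈ 4.26 mg/L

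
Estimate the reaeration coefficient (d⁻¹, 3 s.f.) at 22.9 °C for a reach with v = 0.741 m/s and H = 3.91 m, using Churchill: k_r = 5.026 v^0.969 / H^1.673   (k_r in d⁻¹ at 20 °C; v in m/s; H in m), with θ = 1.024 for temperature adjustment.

k_r(20) = 5.026 × 0.741^0.969 / 3.91^1.673 = 5.026 × 0.7479 / 9.788 = 0.3840 d⁻¹.
k_r(22.9) = 0.3840 × 1.024^(22.9−20) = 0.3840 × 1.071 = 0.4114 d⁻¹.

k_r ≈ 0.411 d⁻¹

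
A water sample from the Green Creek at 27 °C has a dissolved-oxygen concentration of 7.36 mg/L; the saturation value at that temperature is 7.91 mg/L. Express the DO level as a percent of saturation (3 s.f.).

% saturation = C/C_s × 100 = 7.36/7.91 × 100 = 93.0 %.

93.0 % saturation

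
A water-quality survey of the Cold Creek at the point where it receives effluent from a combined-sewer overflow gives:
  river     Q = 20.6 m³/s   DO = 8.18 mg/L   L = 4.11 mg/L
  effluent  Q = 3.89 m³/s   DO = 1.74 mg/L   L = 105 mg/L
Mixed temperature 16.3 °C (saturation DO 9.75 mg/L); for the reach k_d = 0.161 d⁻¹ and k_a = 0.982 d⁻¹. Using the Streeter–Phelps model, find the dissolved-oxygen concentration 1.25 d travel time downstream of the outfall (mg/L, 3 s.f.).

Mixed DO = (20.6×8.18 + 3.89×1.74)/(20.6+3.89) = 175.3/24.49 = 7.157 mg/L.
Mixed L₀ = (20.6×4.11 + 3.89×105)/(24.49) = 493.1/24.49 = 20.14 mg/L.
Initial deficit D₀ = C_s − DO₀ = 9.75 − 7.157 = 2.593 mg/L.
D(1.25) = [0.161×20.14/(0.982−0.161)](e^(−0.161×1.25) − e^(−0.982×1.25)) + 2.593 e^(−0.982×1.25)
= 3.949 × (0.8177 − 0.2930) + 2.593 × 0.2930 = 2.832 mg/L.
DO = 9.75 − 2.832 = 6.918 mg/L.

DO ≈ 6.92 mg/L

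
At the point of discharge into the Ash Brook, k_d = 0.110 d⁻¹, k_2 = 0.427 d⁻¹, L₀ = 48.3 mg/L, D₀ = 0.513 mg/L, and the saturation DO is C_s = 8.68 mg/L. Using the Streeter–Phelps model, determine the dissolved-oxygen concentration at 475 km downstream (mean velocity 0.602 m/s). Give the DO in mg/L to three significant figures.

DO ≈ 2.87 mg/L

Travel time t = x/v = 475 km / (0.602 m/s) = 475000 m / 0.602 m/s = 789000 s = 9.132 d.
k_d L₀/(k_2−k_d) = 0.110×48.3/(0.427−0.110) = 5.313/0.3170 = 16.76 mg/L.
e^(−k_d t) = e^(−0.110×9.132) = 0.3662; e^(−k_2 t) = e^(−0.427×9.132) = 0.02025.
D = 16.76 × (0.3662 − 0.02025) + 0.513 × 0.02025 = 5.798 + 0.01039 = 5.809 mg/L.
DO = C_s − D = 8.68 − 5.809 = 2.871 mg/L.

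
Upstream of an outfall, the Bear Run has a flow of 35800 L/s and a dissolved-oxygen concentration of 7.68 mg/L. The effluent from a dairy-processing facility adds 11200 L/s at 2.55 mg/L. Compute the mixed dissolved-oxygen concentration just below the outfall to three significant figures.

6.46 mg/L

Flow-weighted mixing: C = (Q_r C_r + Q_w C_w)/(Q_r + Q_w)
= (35800×7.68 + 11200×2.55)/(35800 + 11200) = 303500/47000 = 6.458 mg/L.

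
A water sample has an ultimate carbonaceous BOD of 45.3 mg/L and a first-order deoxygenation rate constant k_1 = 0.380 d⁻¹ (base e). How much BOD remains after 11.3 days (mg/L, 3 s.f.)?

L ≈ 0.618 mg/L

L_t = L₀ e^(−k_1 t) = 45.3 × e^(−0.380×11.3) = 45.3 × 0.01365 = 0.6184 mg/L.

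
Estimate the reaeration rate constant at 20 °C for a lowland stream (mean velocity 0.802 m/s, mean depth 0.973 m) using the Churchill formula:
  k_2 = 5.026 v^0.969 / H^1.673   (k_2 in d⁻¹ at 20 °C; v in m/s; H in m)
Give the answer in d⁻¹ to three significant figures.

k_2 = 5.026 × 0.802^0.969 / 0.973^1.673 = 5.026 × 0.8075 / 0.9552 = 4.249 d⁻¹.

k_2 ≈ 4.25 d⁻¹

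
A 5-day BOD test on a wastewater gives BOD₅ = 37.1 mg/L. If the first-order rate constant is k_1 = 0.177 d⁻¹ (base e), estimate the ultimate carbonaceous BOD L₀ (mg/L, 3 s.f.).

L₀ ≈ 63.2 mg/L

BOD₅ = L₀(1 − e^(−5k_1)) ⇒ L₀ = BOD₅ / (1 − e^(−5×0.177))
= 37.1 / (1 − 0.4127) = 37.1 / 0.5873 = 63.17 mg/L.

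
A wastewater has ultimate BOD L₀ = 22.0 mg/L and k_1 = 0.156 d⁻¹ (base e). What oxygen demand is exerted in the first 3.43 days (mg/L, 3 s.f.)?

y ≈ 9.12 mg/L

y_t = L₀(1 − e^(−k_1 t)) = 22.0 × (1 − e^(−0.156×3.43))
= 22.0 × (1 − 0.5856) = 22.0 × 0.4144 = 9.116 mg/L.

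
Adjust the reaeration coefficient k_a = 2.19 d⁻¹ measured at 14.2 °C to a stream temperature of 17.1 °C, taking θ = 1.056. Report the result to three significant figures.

k_a(T₂) = k_a(T₁) · θ^(T₂−T₁) = 2.19 × 1.056^(17.1−14.2)
= 2.19 × 1.056^2.90 = 2.19 × 1.171 = 2.565 d⁻¹.

k_a ≈ 2.56 d⁻¹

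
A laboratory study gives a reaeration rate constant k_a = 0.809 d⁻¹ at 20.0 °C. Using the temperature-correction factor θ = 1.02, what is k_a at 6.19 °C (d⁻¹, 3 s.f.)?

k_a ≈ 0.615 d⁻¹

k_a(T₂) = k_a(T₁) · θ^(T₂−T₁) = 0.809 × 1.02^(6.19−20.0)
= 0.809 × 1.02^-13.8 = 0.809 × 0.7607 = 0.6154 d⁻¹.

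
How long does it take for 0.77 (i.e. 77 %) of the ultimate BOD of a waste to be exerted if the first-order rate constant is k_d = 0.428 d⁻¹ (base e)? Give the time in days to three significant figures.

y/L₀ = 1 − e^(−k_d t) = 0.77 ⇒ e^(−k_d t) = 0.230
t = −ln(0.230) / 0.428 = 1.470 / 0.428 = 3.434 d.

t ≈ 3.43 d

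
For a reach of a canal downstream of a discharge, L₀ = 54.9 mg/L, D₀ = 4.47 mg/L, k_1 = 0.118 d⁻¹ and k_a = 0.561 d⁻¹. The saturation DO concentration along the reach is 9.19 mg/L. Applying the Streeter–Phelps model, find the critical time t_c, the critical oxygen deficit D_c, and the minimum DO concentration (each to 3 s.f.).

t_c = [1/(k_a−k_1)] ln[(k_a/k_1)(1 − D₀(k_a−k_1)/(k_1 L₀))]
= [1/(0.561−0.118)] ln[(0.561/0.118)(1 − 4.47×0.4430/(0.118×54.9))]
= (1/0.4430) ln[4.754 × 0.6943] = 2.257 × ln(3.301) = 2.257 × 1.194 = 2.696 d.
L(t_c) = L₀ e^(−k_1 t_c) = 54.9 × 0.7275 = 39.94 mg/L, and at the critical point k_a D_c = k_1 L, so D_c = (0.118/0.561) × 39.94 = 8.401 mg/L.
Minimum DO = C_s − D_c = 9.19 − 8.401 = 0.7888 mg/L.

t_c ≈ 2.70 d; D_c ≈ 8.40 mg/L; min DO ≈ 0.789 mg/L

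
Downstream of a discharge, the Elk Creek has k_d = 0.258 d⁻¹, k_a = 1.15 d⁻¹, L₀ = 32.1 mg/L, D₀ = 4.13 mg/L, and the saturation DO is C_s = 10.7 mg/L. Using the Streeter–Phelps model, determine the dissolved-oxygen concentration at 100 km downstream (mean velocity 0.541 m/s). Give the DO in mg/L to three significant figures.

Travel time t = x/v = 100 km / (0.541 m/s) = 100000 m / 0.541 m/s = 184800 s = 2.139 d.
k_d L₀/(k_a−k_d) = 0.258×32.1/(1.15−0.258) = 8.282/0.8920 = 9.285 mg/L.
e^(−k_d t) = e^(−0.258×2.139) = 0.5758; e^(−k_a t) = e^(−1.15×2.139) = 0.08541.
D = 9.285 × (0.5758 − 0.08541) + 4.13 × 0.08541 = 4.553 + 0.3527 = 4.906 mg/L.
DO = C_s − D = 10.7 − 4.906 = 5.794 mg/L.

DO ≈ 5.79 mg/L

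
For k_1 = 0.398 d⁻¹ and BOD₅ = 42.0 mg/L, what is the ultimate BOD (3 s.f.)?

L₀ ≈ 48.7 mg/L

BOD₅ = L₀(1 − e^(−5k_1)) ⇒ L₀ = BOD₅ / (1 − e^(−5×0.398))
= 42.0 / (1 − 0.1367) = 42.0 / 0.8633 = 48.65 mg/L.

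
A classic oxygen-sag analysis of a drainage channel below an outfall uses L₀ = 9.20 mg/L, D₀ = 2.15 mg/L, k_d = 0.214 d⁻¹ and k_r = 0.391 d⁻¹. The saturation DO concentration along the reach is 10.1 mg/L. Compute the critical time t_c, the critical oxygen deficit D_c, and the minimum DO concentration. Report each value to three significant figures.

At the critical point dD/dt = 0, so k_d L₀ e^(−k_d t) = k_r D. Substituting D(t) from the Streeter–Phelps equation and solving for t gives
t_c = ln[(k_r/k_d)(1 − D₀(k_r−k_d)/(k_d L₀))] / (k_r−k_d).
Here k_r−k_d = 0.1770 d⁻¹ and 1 − D₀(k_r−k_d)/(k_d L₀) = 1 − 2.15×0.1770/(0.214×9.20) = 0.8067, so
t_c = ln(1.827 × 0.8067) / 0.1770 = 0.3879 / 0.1770 = 2.192 d.
D_c = (k_d/k_r) L₀ e^(−k_d t_c) = (0.214/0.391) × 9.20 × e^(−0.214×2.192) = 0.5473 × 9.20 × 0.6256 = 3.150 mg/L.
Minimum DO = C_s − D_c = 10.1 − 3.150 = 6.950 mg/L.

t_c ≈ 2.19 d; D_c ≈ 3.15 mg/L; min DO ≈ 6.95 mg/L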